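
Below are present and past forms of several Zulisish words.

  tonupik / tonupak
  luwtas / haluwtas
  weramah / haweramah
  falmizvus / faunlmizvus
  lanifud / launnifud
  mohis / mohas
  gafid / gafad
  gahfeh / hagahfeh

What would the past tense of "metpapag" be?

hametpapag

luwtas and falmizvus both end in -s yet inflect differently (haluwtas, faunlmizvus), so the final letter is not what conditions the rule; the last vowel is.
"metpapag" has last vowel 'a'. The stems whose last vowel is 'a' (weramah → haweramah, luwtas → haluwtas) add the prefix ha-.
So metpapag → hametpapag.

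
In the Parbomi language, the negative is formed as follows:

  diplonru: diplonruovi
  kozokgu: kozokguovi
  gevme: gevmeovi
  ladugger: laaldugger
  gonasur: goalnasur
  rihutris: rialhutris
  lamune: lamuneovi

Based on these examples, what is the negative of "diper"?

dialper

kozokgu and gonasur both have last vowel 'u' yet inflect differently (kozokguovi, goalnasur), so the last vowel is not what conditions the rule; whether the stem ends in a vowel or a consonant is.
"diper" ends in a consonant. The stems ending in a consonant (rihutris → rialhutris, gonasur → goalnasur, ladugger → laaldugger) insert -al- after the first vowel.
So diper → dialper.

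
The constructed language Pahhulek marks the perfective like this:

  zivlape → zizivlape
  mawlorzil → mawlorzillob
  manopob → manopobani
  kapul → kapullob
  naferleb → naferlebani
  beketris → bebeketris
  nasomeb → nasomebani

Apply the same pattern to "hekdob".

"hekdob" ends in -b. The stems ending in -b (nasomeb → nasomebani, manopob → manopobani, naferleb → naferlebani) add -ani.
The other patterns: stems ending in -l double the final consonant and add -ob; stems ending in -e or -s repeat the first consonant+vowel as a prefix.
So hekdob → hekdobani.

hekdobani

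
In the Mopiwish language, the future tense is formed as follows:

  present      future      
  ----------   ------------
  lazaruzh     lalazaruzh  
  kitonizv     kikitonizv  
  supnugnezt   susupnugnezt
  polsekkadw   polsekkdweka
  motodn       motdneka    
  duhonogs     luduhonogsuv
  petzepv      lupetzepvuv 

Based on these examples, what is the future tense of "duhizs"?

"duhizs" has second-to-last letter 'z'. The stems whose second-to-last letter is 'z' (lazaruzh → lalazaruzh, kitonizv → kikitonizv, supnugnezt → susupnugnezt) repeat the first consonant+vowel as a prefix.
So duhizs → duduhizs.

duduhizs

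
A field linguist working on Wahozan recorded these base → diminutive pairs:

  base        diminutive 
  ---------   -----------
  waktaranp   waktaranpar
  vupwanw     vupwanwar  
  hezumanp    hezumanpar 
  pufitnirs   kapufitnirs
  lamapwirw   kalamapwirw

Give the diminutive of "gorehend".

gorehendar

vupwanw and lamapwirw both end in -w yet inflect differently (vupwanwar, kalamapwirw), so the final letter is not what conditions the rule; the second-to-last letter is.
"gorehend" has second-to-last letter 'n'. The stems whose second-to-last letter is 'n' (waktaranp → waktaranpar, vupwanw → vupwanwar, hezumanp → hezumanpar) add -ar.
So gorehend → gorehendar.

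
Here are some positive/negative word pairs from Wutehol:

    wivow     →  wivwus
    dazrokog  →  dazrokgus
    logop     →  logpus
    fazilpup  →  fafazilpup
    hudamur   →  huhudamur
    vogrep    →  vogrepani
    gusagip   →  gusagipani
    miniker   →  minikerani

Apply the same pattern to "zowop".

zowpus

logop and fazilpup both end in -p yet inflect differently (logpus, fafazilpup), so the final letter is not what conditions the rule; the last vowel is.
"zowop" has last vowel 'o'. The stems whose last vowel is 'o' (wivow → wivwus, dazrokog → dazrokgus, logop → logpus) delete the last vowel and add -us.
So zowop → zowpus.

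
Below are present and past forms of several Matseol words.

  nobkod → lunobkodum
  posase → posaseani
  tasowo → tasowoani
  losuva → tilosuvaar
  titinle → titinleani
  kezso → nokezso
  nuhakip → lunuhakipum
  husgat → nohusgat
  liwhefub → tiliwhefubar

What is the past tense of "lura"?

tiluraar

"lura" begins with l-. The stems beginning with l- (losuva → tilosuvaar, liwhefub → tiliwhefubar) add ti- … -ar around the stem.
The other patterns: stems beginning with n- add lu- … -um around the stem; stems beginning with p- or t- add -ani; stems beginning with h- or k- add the prefix no-.
So lura → tiluraar.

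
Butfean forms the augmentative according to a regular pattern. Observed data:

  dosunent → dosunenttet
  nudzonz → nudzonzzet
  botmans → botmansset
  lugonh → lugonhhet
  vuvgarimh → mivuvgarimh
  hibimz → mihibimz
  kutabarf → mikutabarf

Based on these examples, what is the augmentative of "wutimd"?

"wutimd" has second-to-last letter 'm'. The stems whose second-to-last letter is 'm' (vuvgarimh → mivuvgarimh, hibimz → mihibimz) add the prefix mi-.
So wutimd → miwutimd.

miwutimd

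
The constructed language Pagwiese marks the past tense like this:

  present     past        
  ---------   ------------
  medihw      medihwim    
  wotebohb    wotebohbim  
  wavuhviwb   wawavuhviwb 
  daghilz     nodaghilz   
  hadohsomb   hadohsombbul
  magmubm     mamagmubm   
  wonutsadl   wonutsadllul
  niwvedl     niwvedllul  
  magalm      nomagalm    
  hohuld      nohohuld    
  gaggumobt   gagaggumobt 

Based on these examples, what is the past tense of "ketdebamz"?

ketdebamzzul

wotebohb and wavuhviwb both end in -b yet inflect differently (wotebohbim, wawavuhviwb), so the final letter is not what conditions the rule; the second-to-last letter is.
"ketdebamz" has second-to-last letter 'm'. The one such stem in the data (hadohsomb → hadohsombbul) doubles the final consonant and adds -ul (as do niwvedl, wonutsadl), so the same rule applies.
So ketdebamz → ketdebamzzul.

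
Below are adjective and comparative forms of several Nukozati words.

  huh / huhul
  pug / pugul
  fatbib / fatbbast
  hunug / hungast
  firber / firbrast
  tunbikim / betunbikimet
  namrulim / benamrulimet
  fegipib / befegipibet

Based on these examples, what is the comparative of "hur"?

hurul

"hur" has 1 vowel. The stems with 1 vowel (huh → huhul, pug → pugul) add -ul.
The other patterns: stems with 2 vowels delete the last vowel and add -ast; stems with 3 vowels add be- … -et around the stem.
So hur → hurul.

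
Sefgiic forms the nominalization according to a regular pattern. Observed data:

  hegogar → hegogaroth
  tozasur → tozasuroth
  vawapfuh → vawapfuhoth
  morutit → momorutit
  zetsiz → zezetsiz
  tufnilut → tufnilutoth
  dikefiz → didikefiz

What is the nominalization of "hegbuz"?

"hegbuz" has last vowel 'u'. The stems whose last vowel is 'u' (vawapfuh → vawapfuhoth, tufnilut → tufnilutoth, tozasur → tozasuroth) add -oth.
The other pattern: stems whose last vowel is 'i' repeat the first consonant+vowel as a prefix.
So hegbuz → hegbuzoth.

hegbuzoth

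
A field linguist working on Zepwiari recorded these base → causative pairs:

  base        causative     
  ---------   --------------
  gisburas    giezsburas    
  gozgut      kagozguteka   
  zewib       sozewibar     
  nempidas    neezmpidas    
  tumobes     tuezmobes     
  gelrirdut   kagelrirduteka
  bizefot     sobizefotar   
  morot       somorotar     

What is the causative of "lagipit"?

"lagipit" has last vowel 'i'. The one such stem in the data (zewib → sozewibar) adds so- … -ar around the stem, so the same rule applies.
So lagipit → solagipitar.

solagipitar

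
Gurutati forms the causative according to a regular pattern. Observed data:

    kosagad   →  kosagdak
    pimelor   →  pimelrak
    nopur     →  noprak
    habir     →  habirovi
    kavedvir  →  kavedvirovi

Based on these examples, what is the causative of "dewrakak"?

habir and pimelor both end in -r yet inflect differently (habirovi, pimelrak), so the final letter is not what conditions the rule; the last vowel is.
"dewrakak" has last vowel 'a'. The one such stem in the data (kosagad → kosagdak) deletes the last vowel and adds -ak (as do pimelor, nopur), so the same rule applies.
So dewrakak → dewrakkak.

dewrakkak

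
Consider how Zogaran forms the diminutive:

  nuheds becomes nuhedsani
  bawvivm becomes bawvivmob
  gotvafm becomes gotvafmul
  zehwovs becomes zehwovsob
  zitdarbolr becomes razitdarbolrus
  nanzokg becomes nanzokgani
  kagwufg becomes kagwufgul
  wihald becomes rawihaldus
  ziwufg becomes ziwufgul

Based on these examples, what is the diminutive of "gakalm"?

ragakalmus

"gakalm" has second-to-last letter 'l'. The stems whose second-to-last letter is 'l' (wihald → rawihaldus, zitdarbolr → razitdarbolrus) add ra- … -us around the stem.
So gakalm → ragakalmus.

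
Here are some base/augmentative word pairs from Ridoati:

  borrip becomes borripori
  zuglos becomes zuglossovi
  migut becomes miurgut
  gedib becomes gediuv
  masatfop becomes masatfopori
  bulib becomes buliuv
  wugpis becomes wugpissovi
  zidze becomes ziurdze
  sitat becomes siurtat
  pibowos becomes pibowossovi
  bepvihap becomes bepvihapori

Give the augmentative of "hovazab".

hovazauv

"hovazab" ends in -b. The stems ending in -b (gedib → gediuv, bulib → buliuv) drop the final letter and add -uv.
So hovazab → hovazauv.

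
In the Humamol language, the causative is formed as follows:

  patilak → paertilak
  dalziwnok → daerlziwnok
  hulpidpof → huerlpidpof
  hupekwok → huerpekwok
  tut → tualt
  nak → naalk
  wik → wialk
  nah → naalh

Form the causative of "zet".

zealt

patilak and nak both end in -k yet inflect differently (paertilak, naalk), so the final letter is not what conditions the rule; the number of vowels is.
"zet" has 1 vowel. The stems with 1 vowel (tut → tualt, nak → naalk, wik → wialk) insert -al- after the first vowel.
The other pattern: stems with 3 vowels insert -er- after the first vowel.
So zet → zealt.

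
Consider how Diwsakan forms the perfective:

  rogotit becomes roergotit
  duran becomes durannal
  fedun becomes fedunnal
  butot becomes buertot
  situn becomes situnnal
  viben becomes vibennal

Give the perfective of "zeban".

zebannal

viben and butot both have 2 vowels yet inflect differently (vibennal, buertot), so the number of vowels is not what conditions the rule; the final letter is.
"zeban" ends in -n. The stems ending in -n (viben → vibennal, fedun → fedunnal, situn → situnnal) double the final consonant and add -al.
The other pattern: stems ending in -t insert -er- after the first vowel.
So zeban → zebannal.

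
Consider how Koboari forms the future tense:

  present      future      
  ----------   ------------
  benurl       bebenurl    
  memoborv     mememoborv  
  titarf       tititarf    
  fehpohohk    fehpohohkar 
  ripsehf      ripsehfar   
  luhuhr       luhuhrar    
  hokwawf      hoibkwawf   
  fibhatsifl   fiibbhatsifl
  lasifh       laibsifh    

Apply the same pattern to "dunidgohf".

dunidgohfar

titarf and ripsehf both end in -f yet inflect differently (tititarf, ripsehfar), so the final letter is not what conditions the rule; the second-to-last letter is.
"dunidgohf" has second-to-last letter 'h'. The stems whose second-to-last letter is 'h' (fehpohohk → fehpohohkar, ripsehf → ripsehfar, luhuhr → luhuhrar) add -ar.
So dunidgohf → dunidgohfar.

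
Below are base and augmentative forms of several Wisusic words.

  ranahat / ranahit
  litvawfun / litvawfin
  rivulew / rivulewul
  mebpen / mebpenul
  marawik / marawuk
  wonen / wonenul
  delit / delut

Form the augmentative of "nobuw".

nobiw

"nobuw" has last vowel 'u'. The one such stem in the data (litvawfun → litvawfin) changes the last vowel to 'i' (as does ranahat), so the same rule applies.
The other patterns: stems whose last vowel is 'e' add -ul; stems whose last vowel is 'i' change the last vowel to 'u'.
So nobuw → nobiw.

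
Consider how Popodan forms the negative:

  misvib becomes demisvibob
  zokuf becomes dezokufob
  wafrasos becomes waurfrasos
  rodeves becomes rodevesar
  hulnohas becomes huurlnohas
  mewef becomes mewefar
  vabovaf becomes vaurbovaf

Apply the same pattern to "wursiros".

wuurrsiros

"wursiros" has last vowel 'o'. The one such stem in the data (wafrasos → waurfrasos) inserts -ur- after the first vowel (as do vabovaf, hulnohas), so the same rule applies.
So wursiros → wuurrsiros.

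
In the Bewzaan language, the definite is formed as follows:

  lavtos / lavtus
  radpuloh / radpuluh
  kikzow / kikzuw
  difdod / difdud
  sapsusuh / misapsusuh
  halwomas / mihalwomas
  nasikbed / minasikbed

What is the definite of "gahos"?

"gahos" has last vowel 'o'. The stems whose last vowel is 'o' (lavtos → lavtus, radpuloh → radpuluh, kikzow → kikzuw) change the last vowel to 'u'.
The other pattern: stems whose last vowel is 'a', 'e' or 'u' add the prefix mi-.
So gahos → gahus.

gahus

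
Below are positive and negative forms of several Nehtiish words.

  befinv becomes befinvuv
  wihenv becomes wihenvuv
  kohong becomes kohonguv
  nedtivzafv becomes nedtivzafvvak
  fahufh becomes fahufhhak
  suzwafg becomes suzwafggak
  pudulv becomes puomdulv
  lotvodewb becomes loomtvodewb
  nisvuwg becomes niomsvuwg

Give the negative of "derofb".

derofbbak

"derofb" has second-to-last letter 'f'. The stems whose second-to-last letter is 'f' (nedtivzafv → nedtivzafvvak, fahufh → fahufhhak, suzwafg → suzwafggak) double the final consonant and add -ak.
The other patterns: stems whose second-to-last letter is 'n' add -uv; stems whose second-to-last letter is 'l' or 'w' insert -om- after the first vowel.
So derofb → derofbbak.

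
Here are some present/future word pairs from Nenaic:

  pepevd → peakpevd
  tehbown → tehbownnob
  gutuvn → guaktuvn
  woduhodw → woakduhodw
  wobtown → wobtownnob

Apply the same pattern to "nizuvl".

niakzuvl

"nizuvl" has second-to-last letter 'v'. The stems whose second-to-last letter is 'v' (gutuvn → guaktuvn, pepevd → peakpevd) insert -ak- after the first vowel.
So nizuvl → niakzuvl.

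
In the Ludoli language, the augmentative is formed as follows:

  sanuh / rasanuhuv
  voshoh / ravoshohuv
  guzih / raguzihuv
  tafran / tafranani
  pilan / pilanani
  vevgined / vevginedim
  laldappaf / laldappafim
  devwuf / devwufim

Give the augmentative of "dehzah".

tafran and laldappaf both have last vowel 'a' yet inflect differently (tafranani, laldappafim), so the last vowel is not what conditions the rule; the final letter is.
"dehzah" ends in -h. The stems ending in -h (sanuh → rasanuhuv, voshoh → ravoshohuv, guzih → raguzihuv) add ra- … -uv around the stem.
The other patterns: stems ending in -n add -ani; stems ending in -d or -f add -im.
So dehzah → radehzahuv.

radehzahuv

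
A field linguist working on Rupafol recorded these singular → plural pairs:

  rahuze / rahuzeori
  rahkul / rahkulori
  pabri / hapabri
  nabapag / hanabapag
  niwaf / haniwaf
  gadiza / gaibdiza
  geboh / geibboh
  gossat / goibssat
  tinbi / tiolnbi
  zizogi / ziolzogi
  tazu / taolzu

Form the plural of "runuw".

pabri and tinbi both end in -i yet inflect differently (hapabri, tiolnbi), so the final letter is not what conditions the rule; the first letter is.
"runuw" begins with r-. The stems beginning with r- (rahuze → rahuzeori, rahkul → rahkulori) add -ori.
The other patterns: stems beginning with n- or p- add the prefix ha-; stems beginning with g- insert -ib- after the first vowel; stems beginning with t- or z- insert -ol- after the first vowel.
So runuw → runuwori.

runuwori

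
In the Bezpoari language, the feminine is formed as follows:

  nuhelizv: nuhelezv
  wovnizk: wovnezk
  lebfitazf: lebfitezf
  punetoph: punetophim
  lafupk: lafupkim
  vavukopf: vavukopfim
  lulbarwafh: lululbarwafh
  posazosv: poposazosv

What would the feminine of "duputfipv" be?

wovnizk and lafupk both end in -k yet inflect differently (wovnezk, lafupkim), so the final letter is not what conditions the rule; the second-to-last letter is.
"duputfipv" has second-to-last letter 'p'. The stems whose second-to-last letter is 'p' (punetoph → punetophim, lafupk → lafupkim, vavukopf → vavukopfim) add -im.
So duputfipv → duputfipvim.

duputfipvim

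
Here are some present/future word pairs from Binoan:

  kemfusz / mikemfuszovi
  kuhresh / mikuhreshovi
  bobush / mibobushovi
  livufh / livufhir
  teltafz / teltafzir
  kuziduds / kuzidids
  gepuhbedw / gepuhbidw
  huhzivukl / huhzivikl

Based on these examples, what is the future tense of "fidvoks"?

fidviks

"fidvoks" has second-to-last letter 'k'. The one such stem in the data (huhzivukl → huhzivikl) changes the last vowel to 'i' (as do kuziduds, gepuhbedw), so the same rule applies.
So fidvoks → fidviks.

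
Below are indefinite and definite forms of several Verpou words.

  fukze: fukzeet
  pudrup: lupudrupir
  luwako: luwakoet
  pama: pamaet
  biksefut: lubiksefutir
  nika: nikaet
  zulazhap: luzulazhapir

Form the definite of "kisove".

nika and zulazhap both have last vowel 'a' yet inflect differently (nikaet, luzulazhapir), so the last vowel is not what conditions the rule; whether the stem ends in a vowel or a consonant is.
"kisove" ends in a vowel. The stems ending in a vowel (nika → nikaet, fukze → fukzeet, luwako → luwakoet) add -et.
The other pattern: stems ending in a consonant add lu- … -ir around the stem.
So kisove → kisoveet.

kisoveet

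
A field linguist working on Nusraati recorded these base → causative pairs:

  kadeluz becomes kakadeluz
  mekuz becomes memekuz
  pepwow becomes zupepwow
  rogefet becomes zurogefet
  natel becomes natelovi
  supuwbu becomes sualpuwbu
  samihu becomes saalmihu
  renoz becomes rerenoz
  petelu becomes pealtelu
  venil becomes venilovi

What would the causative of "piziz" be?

mekuz and supuwbu both have last vowel 'u' yet inflect differently (memekuz, sualpuwbu), so the last vowel is not what conditions the rule; the final letter is.
"piziz" ends in -z. The stems ending in -z (mekuz → memekuz, kadeluz → kakadeluz, renoz → rerenoz) repeat the first consonant+vowel as a prefix.
So piziz → pipiziz.

pipiziz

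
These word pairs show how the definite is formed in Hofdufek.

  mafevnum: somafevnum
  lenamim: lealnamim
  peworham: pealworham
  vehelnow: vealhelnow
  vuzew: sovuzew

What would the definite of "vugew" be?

mafevnum and peworham both end in -m yet inflect differently (somafevnum, pealworham), so the final letter is not what conditions the rule; the last vowel is.
"vugew" has last vowel 'e'. The one such stem in the data (vuzew → sovuzew) adds the prefix so-, so the same rule applies.
The other pattern: stems whose last vowel is 'a', 'i' or 'o' insert -al- after the first vowel.
So vugew → sovugew.

sovugew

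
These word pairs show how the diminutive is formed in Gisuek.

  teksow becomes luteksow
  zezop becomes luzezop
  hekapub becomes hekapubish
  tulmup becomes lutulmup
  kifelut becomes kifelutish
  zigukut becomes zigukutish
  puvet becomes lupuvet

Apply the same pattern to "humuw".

puvet and zigukut both end in -t yet inflect differently (lupuvet, zigukutish), so the final letter is not what conditions the rule; the number of vowels is.
"humuw" has 2 vowels. The stems with 2 vowels (teksow → luteksow, zezop → luzezop, tulmup → lutulmup) add the prefix lu-.
So humuw → luhumuw.

luhumuw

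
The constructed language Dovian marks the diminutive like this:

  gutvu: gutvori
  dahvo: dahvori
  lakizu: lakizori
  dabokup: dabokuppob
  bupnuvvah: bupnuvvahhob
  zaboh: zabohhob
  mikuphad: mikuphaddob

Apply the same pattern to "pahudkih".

pahudkihhob

gutvu and dabokup both have last vowel 'u' yet inflect differently (gutvori, dabokuppob), so the last vowel is not what conditions the rule; whether the stem ends in a vowel or a consonant is.
"pahudkih" ends in a consonant. The stems ending in a consonant (dabokup → dabokuppob, bupnuvvah → bupnuvvahhob, zaboh → zabohhob) double the final consonant and add -ob.
The other pattern: stems ending in a vowel drop the final letter and add -ori.
So pahudkih → pahudkihhob.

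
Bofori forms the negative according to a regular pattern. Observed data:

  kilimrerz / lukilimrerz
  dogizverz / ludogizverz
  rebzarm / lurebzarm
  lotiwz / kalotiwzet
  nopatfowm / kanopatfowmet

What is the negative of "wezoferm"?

kilimrerz and lotiwz both end in -z yet inflect differently (lukilimrerz, kalotiwzet), so the final letter is not what conditions the rule; the second-to-last letter is.
"wezoferm" has second-to-last letter 'r'. The stems whose second-to-last letter is 'r' (kilimrerz → lukilimrerz, dogizverz → ludogizverz, rebzarm → lurebzarm) add the prefix lu-.
The other pattern: stems whose second-to-last letter is 'w' add ka- … -et around the stem.
So wezoferm → luwezoferm.

luwezoferm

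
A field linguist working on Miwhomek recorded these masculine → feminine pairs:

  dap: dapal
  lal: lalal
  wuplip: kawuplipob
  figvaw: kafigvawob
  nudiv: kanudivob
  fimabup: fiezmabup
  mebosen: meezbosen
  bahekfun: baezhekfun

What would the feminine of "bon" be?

bonal

dap and wuplip both end in -p yet inflect differently (dapal, kawuplipob), so the final letter is not what conditions the rule; the number of vowels is.
"bon" has 1 vowel. The stems with 1 vowel (dap → dapal, lal → lalal) add -al.
So bon → bonal.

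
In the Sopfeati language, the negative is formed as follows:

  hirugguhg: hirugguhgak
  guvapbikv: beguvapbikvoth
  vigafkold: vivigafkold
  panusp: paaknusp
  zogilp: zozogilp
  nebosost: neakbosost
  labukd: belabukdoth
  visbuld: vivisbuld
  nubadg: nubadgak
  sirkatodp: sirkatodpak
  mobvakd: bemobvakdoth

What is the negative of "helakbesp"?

mobvakd and visbuld both end in -d yet inflect differently (bemobvakdoth, vivisbuld), so the final letter is not what conditions the rule; the second-to-last letter is.
"helakbesp" has second-to-last letter 's'. The stems whose second-to-last letter is 's' (panusp → paaknusp, nebosost → neakbosost) insert -ak- after the first vowel.
The other patterns: stems whose second-to-last letter is 'k' add be- … -oth around the stem; stems whose second-to-last letter is 'l' repeat the first consonant+vowel as a prefix; stems whose second-to-last letter is 'd' or 'h' add -ak.
So helakbesp → heaklakbesp.

heaklakbesp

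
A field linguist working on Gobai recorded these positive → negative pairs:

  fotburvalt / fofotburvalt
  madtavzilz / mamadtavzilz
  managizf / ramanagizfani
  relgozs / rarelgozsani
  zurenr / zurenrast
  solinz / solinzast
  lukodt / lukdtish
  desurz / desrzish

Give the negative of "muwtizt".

ramuwtiztani

madtavzilz and solinz both end in -z yet inflect differently (mamadtavzilz, solinzast), so the final letter is not what conditions the rule; the second-to-last letter is.
"muwtizt" has second-to-last letter 'z'. The stems whose second-to-last letter is 'z' (managizf → ramanagizfani, relgozs → rarelgozsani) add ra- … -ani around the stem.
So muwtizt → ramuwtiztani.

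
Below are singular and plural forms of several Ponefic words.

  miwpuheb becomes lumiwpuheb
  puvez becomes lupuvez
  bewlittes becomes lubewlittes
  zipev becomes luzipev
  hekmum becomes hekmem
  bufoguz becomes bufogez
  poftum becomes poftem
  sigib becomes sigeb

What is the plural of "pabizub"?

puvez and bufoguz both end in -z yet inflect differently (lupuvez, bufogez), so the final letter is not what conditions the rule; the last vowel is.
"pabizub" has last vowel 'u'. The stems whose last vowel is 'u' (hekmum → hekmem, bufoguz → bufogez, poftum → poftem) change the last vowel to 'e'.
So pabizub → pabizeb.

pabizeb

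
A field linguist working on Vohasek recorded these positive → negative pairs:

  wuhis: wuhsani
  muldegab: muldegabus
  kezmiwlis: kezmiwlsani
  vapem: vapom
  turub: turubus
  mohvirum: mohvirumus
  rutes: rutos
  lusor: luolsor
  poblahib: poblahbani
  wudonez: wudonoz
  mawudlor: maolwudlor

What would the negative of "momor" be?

moolmor

mohvirum and vapem both end in -m yet inflect differently (mohvirumus, vapom), so the final letter is not what conditions the rule; the last vowel is.
"momor" has last vowel 'o'. The stems whose last vowel is 'o' (lusor → luolsor, mawudlor → maolwudlor) insert -ol- after the first vowel.
The other patterns: stems whose last vowel is 'a' or 'u' add -us; stems whose last vowel is 'e' change the last vowel to 'o'; stems whose last vowel is 'i' delete the last vowel and add -ani.
So momor → moolmor.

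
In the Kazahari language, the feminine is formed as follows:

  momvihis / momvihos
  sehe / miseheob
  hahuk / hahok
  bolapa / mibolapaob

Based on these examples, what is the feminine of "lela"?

milelaob

bolapa and momvihis both have 3 vowels yet inflect differently (mibolapaob, momvihos), so the number of vowels is not what conditions the rule; whether the stem ends in a vowel or a consonant is.
"lela" ends in a vowel. The stems ending in a vowel (bolapa → mibolapaob, sehe → miseheob) add mi- … -ob around the stem.
The other pattern: stems ending in a consonant change the last vowel to 'o'.
So lela → milelaob.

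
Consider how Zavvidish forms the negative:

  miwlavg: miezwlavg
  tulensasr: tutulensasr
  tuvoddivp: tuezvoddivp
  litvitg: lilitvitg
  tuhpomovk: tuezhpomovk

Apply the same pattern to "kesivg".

keezsivg

miwlavg and litvitg both end in -g yet inflect differently (miezwlavg, lilitvitg), so the final letter is not what conditions the rule; the second-to-last letter is.
"kesivg" has second-to-last letter 'v'. The stems whose second-to-last letter is 'v' (tuvoddivp → tuezvoddivp, tuhpomovk → tuezhpomovk, miwlavg → miezwlavg) insert -ez- after the first vowel.
So kesivg → keezsivg.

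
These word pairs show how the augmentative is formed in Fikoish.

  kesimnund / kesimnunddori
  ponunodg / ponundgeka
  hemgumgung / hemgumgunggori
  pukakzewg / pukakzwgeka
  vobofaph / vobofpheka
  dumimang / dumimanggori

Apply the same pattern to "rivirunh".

rivirunhhori

hemgumgung and pukakzewg both end in -g yet inflect differently (hemgumgunggori, pukakzwgeka), so the final letter is not what conditions the rule; the second-to-last letter is.
"rivirunh" has second-to-last letter 'n'. The stems whose second-to-last letter is 'n' (kesimnund → kesimnunddori, hemgumgung → hemgumgunggori, dumimang → dumimanggori) double the final consonant and add -ori.
The other pattern: stems whose second-to-last letter is 'd', 'p' or 'w' delete the last vowel and add -eka.
So rivirunh → rivirunhhori.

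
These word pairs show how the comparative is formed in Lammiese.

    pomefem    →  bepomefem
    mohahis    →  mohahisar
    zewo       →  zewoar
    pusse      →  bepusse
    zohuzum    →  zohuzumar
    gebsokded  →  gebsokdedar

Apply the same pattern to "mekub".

mekubar

pomefem and zohuzum both end in -m yet inflect differently (bepomefem, zohuzumar), so the final letter is not what conditions the rule; the first letter is.
"mekub" begins with m-. The one such stem in the data (mohahis → mohahisar) adds -ar, so the same rule applies.
The other pattern: stems beginning with p- add the prefix be-.
So mekub → mekubar.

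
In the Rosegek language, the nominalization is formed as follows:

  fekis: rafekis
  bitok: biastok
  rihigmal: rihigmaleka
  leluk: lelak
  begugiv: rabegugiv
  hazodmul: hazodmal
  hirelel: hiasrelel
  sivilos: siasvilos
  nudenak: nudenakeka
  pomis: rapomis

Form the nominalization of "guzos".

"guzos" has last vowel 'o'. The stems whose last vowel is 'o' (sivilos → siasvilos, bitok → biastok) insert -as- after the first vowel.
The other patterns: stems whose last vowel is 'a' add -eka; stems whose last vowel is 'u' change the last vowel to 'a'; stems whose last vowel is 'i' add the prefix ra-.
So guzos → guaszos.

guaszos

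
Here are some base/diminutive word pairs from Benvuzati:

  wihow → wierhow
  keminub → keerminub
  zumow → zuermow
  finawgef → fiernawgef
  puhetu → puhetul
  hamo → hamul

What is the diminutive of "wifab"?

wierfab

keminub and puhetu both have last vowel 'u' yet inflect differently (keerminub, puhetul), so the last vowel is not what conditions the rule; whether the stem ends in a vowel or a consonant is.
"wifab" ends in a consonant. The stems ending in a consonant (wihow → wierhow, keminub → keerminub, zumow → zuermow) insert -er- after the first vowel.
The other pattern: stems ending in a vowel drop the final letter and add -ul.
So wifab → wierfab.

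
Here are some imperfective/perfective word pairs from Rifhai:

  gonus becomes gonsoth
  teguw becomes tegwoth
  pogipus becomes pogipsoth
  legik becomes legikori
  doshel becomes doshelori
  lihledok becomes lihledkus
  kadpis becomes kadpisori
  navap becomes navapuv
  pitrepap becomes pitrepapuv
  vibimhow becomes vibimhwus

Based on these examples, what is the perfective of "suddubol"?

"suddubol" has last vowel 'o'. The stems whose last vowel is 'o' (lihledok → lihledkus, vibimhow → vibimhwus) delete the last vowel and add -us.
The other patterns: stems whose last vowel is 'a' add -uv; stems whose last vowel is 'u' delete the last vowel and add -oth; stems whose last vowel is 'e' or 'i' add -ori.
So suddubol → suddublus.

suddublus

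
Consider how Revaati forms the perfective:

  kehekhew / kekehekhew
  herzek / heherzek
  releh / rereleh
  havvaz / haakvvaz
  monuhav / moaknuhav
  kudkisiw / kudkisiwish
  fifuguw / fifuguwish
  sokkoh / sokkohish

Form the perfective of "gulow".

kehekhew and kudkisiw both end in -w yet inflect differently (kekehekhew, kudkisiwish), so the final letter is not what conditions the rule; the last vowel is.
"gulow" has last vowel 'o'. The one such stem in the data (sokkoh → sokkohish) adds -ish, so the same rule applies.
The other patterns: stems whose last vowel is 'e' repeat the first consonant+vowel as a prefix; stems whose last vowel is 'a' insert -ak- after the first vowel.
So gulow → gulowish.

gulowish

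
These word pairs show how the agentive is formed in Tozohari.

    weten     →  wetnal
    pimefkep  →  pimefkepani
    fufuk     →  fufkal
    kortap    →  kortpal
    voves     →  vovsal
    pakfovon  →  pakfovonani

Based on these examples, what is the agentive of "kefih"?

weten and pakfovon both end in -n yet inflect differently (wetnal, pakfovonani), so the final letter is not what conditions the rule; the number of vowels is.
"kefih" has 2 vowels. The stems with 2 vowels (weten → wetnal, kortap → kortpal, fufuk → fufkal) delete the last vowel and add -al.
So kefih → kefhal.

kefhal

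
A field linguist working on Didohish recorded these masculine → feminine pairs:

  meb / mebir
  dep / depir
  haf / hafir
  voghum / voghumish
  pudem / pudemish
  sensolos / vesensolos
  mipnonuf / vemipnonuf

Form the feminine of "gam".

gamir

haf and mipnonuf both end in -f yet inflect differently (hafir, vemipnonuf), so the final letter is not what conditions the rule; the number of vowels is.
"gam" has 1 vowel. The stems with 1 vowel (meb → mebir, dep → depir, haf → hafir) add -ir.
The other patterns: stems with 2 vowels add -ish; stems with 3 vowels add the prefix ve-.
So gam → gamir.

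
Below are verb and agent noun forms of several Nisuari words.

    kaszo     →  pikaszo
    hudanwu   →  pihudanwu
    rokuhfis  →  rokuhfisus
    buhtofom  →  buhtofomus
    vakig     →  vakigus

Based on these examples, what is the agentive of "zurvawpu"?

"zurvawpu" ends in a vowel. The stems ending in a vowel (kaszo → pikaszo, hudanwu → pihudanwu) add the prefix pi-.
So zurvawpu → pizurvawpu.

pizurvawpu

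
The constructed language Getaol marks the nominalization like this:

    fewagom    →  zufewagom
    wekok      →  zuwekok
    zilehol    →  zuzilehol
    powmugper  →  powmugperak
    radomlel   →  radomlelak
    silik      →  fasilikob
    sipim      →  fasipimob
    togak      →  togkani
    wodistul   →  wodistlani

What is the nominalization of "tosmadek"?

zilehol and radomlel both end in -l yet inflect differently (zuzilehol, radomlelak), so the final letter is not what conditions the rule; the last vowel is.
"tosmadek" has last vowel 'e'. The stems whose last vowel is 'e' (powmugper → powmugperak, radomlel → radomlelak) add -ak.
The other patterns: stems whose last vowel is 'o' add the prefix zu-; stems whose last vowel is 'i' add fa- … -ob around the stem; stems whose last vowel is 'a' or 'u' delete the last vowel and add -ani.
So tosmadek → tosmadekak.

tosmadekak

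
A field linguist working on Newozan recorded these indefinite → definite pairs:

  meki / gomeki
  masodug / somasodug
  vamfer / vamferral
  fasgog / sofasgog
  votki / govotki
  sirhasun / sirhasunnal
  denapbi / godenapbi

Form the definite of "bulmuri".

masodug and sirhasun both have last vowel 'u' yet inflect differently (somasodug, sirhasunnal), so the last vowel is not what conditions the rule; the final letter is.
"bulmuri" ends in -i. The stems ending in -i (meki → gomeki, votki → govotki, denapbi → godenapbi) add the prefix go-.
The other patterns: stems ending in -g add the prefix so-; stems ending in -n or -r double the final consonant and add -al.
So bulmuri → gobulmuri.

gobulmuri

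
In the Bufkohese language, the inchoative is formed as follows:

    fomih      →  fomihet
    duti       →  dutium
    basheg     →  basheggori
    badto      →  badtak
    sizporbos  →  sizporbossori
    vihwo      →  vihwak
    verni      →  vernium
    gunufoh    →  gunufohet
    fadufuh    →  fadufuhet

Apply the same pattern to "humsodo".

humsodak

duti and fomih both have last vowel 'i' yet inflect differently (dutium, fomihet), so the last vowel is not what conditions the rule; the final letter is.
"humsodo" ends in -o. The stems ending in -o (badto → badtak, vihwo → vihwak) drop the final letter and add -ak.
The other patterns: stems ending in -i add -um; stems ending in -h add -et; stems ending in -g or -s double the final consonant and add -ori.
So humsodo → humsodak.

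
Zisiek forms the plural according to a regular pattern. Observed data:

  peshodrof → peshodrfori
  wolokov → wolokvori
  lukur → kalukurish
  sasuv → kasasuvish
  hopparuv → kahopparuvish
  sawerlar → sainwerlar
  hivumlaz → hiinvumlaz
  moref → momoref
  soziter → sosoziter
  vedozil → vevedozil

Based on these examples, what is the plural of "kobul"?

kakobulish

wolokov and sasuv both end in -v yet inflect differently (wolokvori, kasasuvish), so the final letter is not what conditions the rule; the last vowel is.
"kobul" has last vowel 'u'. The stems whose last vowel is 'u' (lukur → kalukurish, sasuv → kasasuvish, hopparuv → kahopparuvish) add ka- … -ish around the stem.
The other patterns: stems whose last vowel is 'o' delete the last vowel and add -ori; stems whose last vowel is 'a' insert -in- after the first vowel; stems whose last vowel is 'e' or 'i' repeat the first consonant+vowel as a prefix.
So kobul → kakobulish.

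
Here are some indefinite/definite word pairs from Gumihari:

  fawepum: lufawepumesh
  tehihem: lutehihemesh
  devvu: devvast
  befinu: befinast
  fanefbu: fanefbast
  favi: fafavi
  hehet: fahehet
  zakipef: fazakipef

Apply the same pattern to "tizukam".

fawepum and devvu both have last vowel 'u' yet inflect differently (lufawepumesh, devvast), so the last vowel is not what conditions the rule; the final letter is.
"tizukam" ends in -m. The stems ending in -m (fawepum → lufawepumesh, tehihem → lutehihemesh) add lu- … -esh around the stem.
The other patterns: stems ending in -u drop the final letter and add -ast; stems ending in -f, -i or -t add the prefix fa-.
So tizukam → lutizukamesh.

lutizukamesh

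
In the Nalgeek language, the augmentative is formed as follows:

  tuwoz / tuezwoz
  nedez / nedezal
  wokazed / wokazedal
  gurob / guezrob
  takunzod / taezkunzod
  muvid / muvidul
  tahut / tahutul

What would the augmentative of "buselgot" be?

nedez and tuwoz both end in -z yet inflect differently (nedezal, tuezwoz), so the final letter is not what conditions the rule; the last vowel is.
"buselgot" has last vowel 'o'. The stems whose last vowel is 'o' (tuwoz → tuezwoz, gurob → guezrob, takunzod → taezkunzod) insert -ez- after the first vowel.
The other patterns: stems whose last vowel is 'e' add -al; stems whose last vowel is 'i' or 'u' add -ul.
So buselgot → buezselgot.

buezselgot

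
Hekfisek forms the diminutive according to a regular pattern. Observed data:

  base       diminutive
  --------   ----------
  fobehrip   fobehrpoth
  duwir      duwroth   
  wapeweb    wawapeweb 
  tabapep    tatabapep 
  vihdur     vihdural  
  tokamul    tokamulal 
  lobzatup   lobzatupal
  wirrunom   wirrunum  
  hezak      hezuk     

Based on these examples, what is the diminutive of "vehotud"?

vehotudal

fobehrip and tabapep both end in -p yet inflect differently (fobehrpoth, tatabapep), so the final letter is not what conditions the rule; the last vowel is.
"vehotud" has last vowel 'u'. The stems whose last vowel is 'u' (vihdur → vihdural, tokamul → tokamulal, lobzatup → lobzatupal) add -al.
The other patterns: stems whose last vowel is 'i' delete the last vowel and add -oth; stems whose last vowel is 'e' repeat the first consonant+vowel as a prefix; stems whose last vowel is 'a' or 'o' change the last vowel to 'u'.
So vehotud → vehotudal.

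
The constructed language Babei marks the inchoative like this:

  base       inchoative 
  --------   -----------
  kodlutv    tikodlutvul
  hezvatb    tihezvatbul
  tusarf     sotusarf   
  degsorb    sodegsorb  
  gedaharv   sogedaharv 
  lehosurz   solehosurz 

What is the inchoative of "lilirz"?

solilirz

gedaharv and kodlutv both end in -v yet inflect differently (sogedaharv, tikodlutvul), so the final letter is not what conditions the rule; the second-to-last letter is.
"lilirz" has second-to-last letter 'r'. The stems whose second-to-last letter is 'r' (degsorb → sodegsorb, lehosurz → solehosurz, tusarf → sotusarf) add the prefix so-.
The other pattern: stems whose second-to-last letter is 't' add ti- … -ul around the stem.
So lilirz → solilirz.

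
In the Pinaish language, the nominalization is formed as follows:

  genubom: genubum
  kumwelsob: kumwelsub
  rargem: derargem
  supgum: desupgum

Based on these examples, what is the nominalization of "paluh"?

depaluh

genubom and rargem both end in -m yet inflect differently (genubum, derargem), so the final letter is not what conditions the rule; the last vowel is.
"paluh" has last vowel 'u'. The one such stem in the data (supgum → desupgum) adds the prefix de-, so the same rule applies.
So paluh → depaluh.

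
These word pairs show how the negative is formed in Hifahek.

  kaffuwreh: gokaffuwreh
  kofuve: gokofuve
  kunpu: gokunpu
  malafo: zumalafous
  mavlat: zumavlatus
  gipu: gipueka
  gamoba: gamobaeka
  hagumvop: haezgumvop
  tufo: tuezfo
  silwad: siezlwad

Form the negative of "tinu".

kunpu and gipu both end in -u yet inflect differently (gokunpu, gipueka), so the final letter is not what conditions the rule; the first letter is.
"tinu" begins with t-. The one such stem in the data (tufo → tuezfo) inserts -ez- after the first vowel (as do hagumvop, silwad), so the same rule applies.
The other patterns: stems beginning with k- add the prefix go-; stems beginning with m- add zu- … -us around the stem; stems beginning with g- add -eka.
So tinu → tieznu.

tieznu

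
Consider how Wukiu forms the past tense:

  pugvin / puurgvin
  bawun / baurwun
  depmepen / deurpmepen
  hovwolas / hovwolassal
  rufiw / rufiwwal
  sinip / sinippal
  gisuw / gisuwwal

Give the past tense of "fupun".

fuurpun

pugvin and rufiw both have last vowel 'i' yet inflect differently (puurgvin, rufiwwal), so the last vowel is not what conditions the rule; the final letter is.
"fupun" ends in -n. The stems ending in -n (pugvin → puurgvin, bawun → baurwun, depmepen → deurpmepen) insert -ur- after the first vowel.
The other pattern: stems ending in -p, -s or -w double the final consonant and add -al.
So fupun → fuurpun.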